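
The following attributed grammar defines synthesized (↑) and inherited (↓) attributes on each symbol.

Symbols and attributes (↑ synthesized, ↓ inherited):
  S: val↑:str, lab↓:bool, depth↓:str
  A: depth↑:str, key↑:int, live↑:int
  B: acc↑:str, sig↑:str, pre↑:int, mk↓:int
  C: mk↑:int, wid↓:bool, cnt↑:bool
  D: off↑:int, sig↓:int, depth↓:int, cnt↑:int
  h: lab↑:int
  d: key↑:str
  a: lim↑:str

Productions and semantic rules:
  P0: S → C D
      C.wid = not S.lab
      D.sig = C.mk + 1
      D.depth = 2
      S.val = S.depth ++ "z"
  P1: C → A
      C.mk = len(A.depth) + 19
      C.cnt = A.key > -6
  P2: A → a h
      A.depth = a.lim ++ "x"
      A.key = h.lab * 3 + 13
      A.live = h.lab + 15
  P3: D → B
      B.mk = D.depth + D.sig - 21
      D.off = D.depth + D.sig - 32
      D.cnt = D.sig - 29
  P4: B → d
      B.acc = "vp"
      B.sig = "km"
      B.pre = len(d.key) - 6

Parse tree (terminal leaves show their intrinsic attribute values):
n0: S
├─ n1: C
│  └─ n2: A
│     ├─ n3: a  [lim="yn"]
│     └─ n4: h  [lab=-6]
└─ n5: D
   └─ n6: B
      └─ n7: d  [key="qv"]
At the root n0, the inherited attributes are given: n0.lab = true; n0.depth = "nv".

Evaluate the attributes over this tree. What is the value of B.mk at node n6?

4

1. n0.lab = true  [given at root]
2. n0.depth = "nv"  [given at root]
3. n1.wid = false  [not S.lab]
4. n3.lim = "yn"  [terminal]
5. n4.lab = -6  [terminal]
6. n2.depth = "ynx"  [a.lim ++ "x"]
7. n2.key = -5  [h.lab * 3 + 13]
8. n2.live = 9  [h.lab + 15]
9. n1.mk = 22  [len(A.depth) + 19]
10. n1.cnt = true  [A.key > -6]
11. n5.sig = 23  [C.mk + 1]
12. n5.depth = 2  [2]
13. n6.mk = 4  [D.depth + D.sig - 21]
14. n7.key = "qv"  [terminal]
15. n6.acc = "vp"  ["vp"]
16. n6.sig = "km"  ["km"]
17. n6.pre = -4  [len(d.key) - 6]
18. n5.off = -7  [D.depth + D.sig - 32]
19. n5.cnt = -6  [D.sig - 29]
20. n0.val = "nvz"  [S.depth ++ "z"]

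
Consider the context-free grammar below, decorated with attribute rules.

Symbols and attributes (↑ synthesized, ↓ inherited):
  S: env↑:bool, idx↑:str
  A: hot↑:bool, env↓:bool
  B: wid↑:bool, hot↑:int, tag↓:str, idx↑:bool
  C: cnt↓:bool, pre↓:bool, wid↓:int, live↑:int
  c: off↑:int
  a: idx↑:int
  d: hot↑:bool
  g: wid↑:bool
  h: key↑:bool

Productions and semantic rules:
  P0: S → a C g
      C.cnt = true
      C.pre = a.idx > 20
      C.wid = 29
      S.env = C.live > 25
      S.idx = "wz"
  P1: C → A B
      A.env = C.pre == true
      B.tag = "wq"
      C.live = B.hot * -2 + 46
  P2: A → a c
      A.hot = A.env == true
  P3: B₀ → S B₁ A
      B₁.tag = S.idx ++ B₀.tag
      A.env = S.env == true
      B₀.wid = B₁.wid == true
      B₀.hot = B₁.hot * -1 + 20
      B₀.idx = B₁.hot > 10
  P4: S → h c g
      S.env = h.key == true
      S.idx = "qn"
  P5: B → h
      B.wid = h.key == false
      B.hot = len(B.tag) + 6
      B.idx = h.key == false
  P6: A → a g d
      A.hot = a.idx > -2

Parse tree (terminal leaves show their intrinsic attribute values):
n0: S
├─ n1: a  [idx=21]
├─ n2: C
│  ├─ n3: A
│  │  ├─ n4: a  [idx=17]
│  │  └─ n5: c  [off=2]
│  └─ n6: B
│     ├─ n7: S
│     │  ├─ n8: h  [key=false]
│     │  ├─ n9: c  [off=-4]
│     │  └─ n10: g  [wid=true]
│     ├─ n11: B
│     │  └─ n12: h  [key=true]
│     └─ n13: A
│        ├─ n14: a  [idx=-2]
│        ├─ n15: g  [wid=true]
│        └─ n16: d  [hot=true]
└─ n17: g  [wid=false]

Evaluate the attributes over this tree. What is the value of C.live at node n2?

1. n1.idx = 21  [terminal]
2. n2.cnt = true  [true]
3. n2.pre = true  [a.idx > 20]
4. n2.wid = 29  [29]
5. n3.env = true  [C.pre == true]
6. n4.idx = 17  [terminal]
7. n5.off = 2  [terminal]
8. n3.hot = true  [A.env == true]
9. n6.tag = "wq"  ["wq"]
10. n8.key = false  [terminal]
11. n9.off = -4  [terminal]
12. n10.wid = true  [terminal]
13. n7.env = false  [h.key == true]
14. n7.idx = "qn"  ["qn"]
15. n11.tag = "qnwq"  [S.idx ++ B₀.tag]
16. n12.key = true  [terminal]
17. n11.wid = false  [h.key == false]
18. n11.hot = 10  [len(B.tag) + 6]
19. n11.idx = false  [h.key == false]
20. n13.env = false  [S.env == true]
21. n14.idx = -2  [terminal]
22. n15.wid = true  [terminal]
23. n16.hot = true  [terminal]
24. n13.hot = false  [a.idx > -2]
25. n6.wid = false  [B₁.wid == true]
26. n6.hot = 10  [B₁.hot * -1 + 20]
27. n6.idx = false  [B₁.hot > 10]
28. n2.live = 26  [B.hot * -2 + 46]
29. n17.wid = false  [terminal]
30. n0.env = true  [C.live > 25]
31. n0.idx = "wz"  ["wz"]

26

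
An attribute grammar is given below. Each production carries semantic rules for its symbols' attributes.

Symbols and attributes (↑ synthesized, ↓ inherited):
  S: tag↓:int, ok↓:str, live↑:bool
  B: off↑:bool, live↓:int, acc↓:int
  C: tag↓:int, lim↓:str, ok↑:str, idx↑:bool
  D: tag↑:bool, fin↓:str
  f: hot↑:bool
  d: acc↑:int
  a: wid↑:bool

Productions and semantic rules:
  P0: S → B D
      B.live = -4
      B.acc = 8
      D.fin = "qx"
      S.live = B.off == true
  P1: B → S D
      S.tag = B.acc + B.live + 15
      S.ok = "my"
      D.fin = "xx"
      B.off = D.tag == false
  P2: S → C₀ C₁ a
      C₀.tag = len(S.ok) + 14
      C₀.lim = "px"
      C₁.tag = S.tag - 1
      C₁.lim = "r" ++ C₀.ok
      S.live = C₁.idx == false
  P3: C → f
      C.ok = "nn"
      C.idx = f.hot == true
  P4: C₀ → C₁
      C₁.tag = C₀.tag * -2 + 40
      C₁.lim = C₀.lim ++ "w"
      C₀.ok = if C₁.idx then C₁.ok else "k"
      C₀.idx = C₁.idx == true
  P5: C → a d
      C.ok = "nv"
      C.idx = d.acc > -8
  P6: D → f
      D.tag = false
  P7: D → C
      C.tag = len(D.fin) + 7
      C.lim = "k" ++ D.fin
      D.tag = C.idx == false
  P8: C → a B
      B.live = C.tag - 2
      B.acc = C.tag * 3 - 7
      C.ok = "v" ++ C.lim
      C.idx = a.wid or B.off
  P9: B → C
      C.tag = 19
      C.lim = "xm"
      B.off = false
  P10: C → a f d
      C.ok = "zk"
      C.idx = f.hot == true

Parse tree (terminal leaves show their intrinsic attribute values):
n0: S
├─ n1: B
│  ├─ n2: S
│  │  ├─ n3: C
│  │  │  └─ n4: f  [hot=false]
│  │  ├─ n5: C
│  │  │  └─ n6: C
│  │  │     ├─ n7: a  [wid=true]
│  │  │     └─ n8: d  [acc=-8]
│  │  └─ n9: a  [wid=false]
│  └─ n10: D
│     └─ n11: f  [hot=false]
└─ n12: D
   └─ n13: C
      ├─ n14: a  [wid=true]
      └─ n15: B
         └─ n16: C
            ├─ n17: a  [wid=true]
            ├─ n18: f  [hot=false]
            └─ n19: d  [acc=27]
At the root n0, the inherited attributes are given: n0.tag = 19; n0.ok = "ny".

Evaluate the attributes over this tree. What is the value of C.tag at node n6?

4

1. n0.tag = 19  [given at root]
2. n0.ok = "ny"  [given at root]
3. n1.live = -4  [-4]
4. n1.acc = 8  [8]
5. n2.tag = 19  [B.acc + B.live + 15]
6. n2.ok = "my"  ["my"]
7. n3.tag = 16  [len(S.ok) + 14]
8. n3.lim = "px"  ["px"]
9. n4.hot = false  [terminal]
10. n3.ok = "nn"  ["nn"]
11. n3.idx = false  [f.hot == true]
12. n5.tag = 18  [S.tag - 1]
13. n5.lim = "rnn"  ["r" ++ C₀.ok]
14. n6.tag = 4  [C₀.tag * -2 + 40]
15. n6.lim = "rnnw"  [C₀.lim ++ "w"]
16. n7.wid = true  [terminal]
17. n8.acc = -8  [terminal]
18. n6.ok = "nv"  ["nv"]
19. n6.idx = false  [d.acc > -8]
20. n5.ok = "k"  [if C₁.idx then C₁.ok else "k"]
21. n5.idx = false  [C₁.idx == true]
22. n9.wid = false  [terminal]
23. n2.live = true  [C₁.idx == false]
24. n10.fin = "xx"  ["xx"]
25. n11.hot = false  [terminal]
26. n10.tag = false  [false]
27. n1.off = true  [D.tag == false]
28. n12.fin = "qx"  ["qx"]
29. n13.tag = 9  [len(D.fin) + 7]
30. n13.lim = "kqx"  ["k" ++ D.fin]
31. n14.wid = true  [terminal]
32. n15.live = 7  [C.tag - 2]
33. n15.acc = 20  [C.tag * 3 - 7]
34. n16.tag = 19  [19]
35. n16.lim = "xm"  ["xm"]
36. n17.wid = true  [terminal]
37. n18.hot = false  [terminal]
38. n19.acc = 27  [terminal]
39. n16.ok = "zk"  ["zk"]
40. n16.idx = false  [f.hot == true]
41. n15.off = false  [false]
42. n13.ok = "vkqx"  ["v" ++ C.lim]
43. n13.idx = true  [a.wid or B.off]
44. n12.tag = false  [C.idx == false]
45. n0.live = true  [B.off == true]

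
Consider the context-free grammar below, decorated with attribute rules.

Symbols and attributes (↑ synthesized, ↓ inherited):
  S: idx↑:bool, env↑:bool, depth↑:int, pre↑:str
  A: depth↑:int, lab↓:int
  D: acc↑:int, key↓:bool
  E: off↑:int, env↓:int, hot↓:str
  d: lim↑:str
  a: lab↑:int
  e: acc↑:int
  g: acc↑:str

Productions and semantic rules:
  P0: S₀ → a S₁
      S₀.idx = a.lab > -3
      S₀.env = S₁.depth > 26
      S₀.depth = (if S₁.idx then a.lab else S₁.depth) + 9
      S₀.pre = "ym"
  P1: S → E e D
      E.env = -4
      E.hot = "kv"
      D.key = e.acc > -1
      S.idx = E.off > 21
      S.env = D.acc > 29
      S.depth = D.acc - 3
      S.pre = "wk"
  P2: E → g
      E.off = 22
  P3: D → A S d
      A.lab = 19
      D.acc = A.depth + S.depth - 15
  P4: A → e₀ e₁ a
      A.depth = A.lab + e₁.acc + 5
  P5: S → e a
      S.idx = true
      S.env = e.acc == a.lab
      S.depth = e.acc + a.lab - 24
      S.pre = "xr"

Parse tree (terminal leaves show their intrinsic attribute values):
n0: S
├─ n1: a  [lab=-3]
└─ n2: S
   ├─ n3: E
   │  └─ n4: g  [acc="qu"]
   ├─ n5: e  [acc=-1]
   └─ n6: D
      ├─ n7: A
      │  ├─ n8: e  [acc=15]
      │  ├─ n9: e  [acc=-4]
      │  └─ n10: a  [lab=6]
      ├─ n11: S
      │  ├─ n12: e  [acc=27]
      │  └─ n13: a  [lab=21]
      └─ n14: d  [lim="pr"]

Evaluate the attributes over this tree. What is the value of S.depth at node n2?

26

1. n1.lab = -3  [terminal]
2. n3.env = -4  [-4]
3. n3.hot = "kv"  ["kv"]
4. n4.acc = "qu"  [terminal]
5. n3.off = 22  [22]
6. n5.acc = -1  [terminal]
7. n6.key = false  [e.acc > -1]
8. n7.lab = 19  [19]
9. n8.acc = 15  [terminal]
10. n9.acc = -4  [terminal]
11. n10.lab = 6  [terminal]
12. n7.depth = 20  [A.lab + e₁.acc + 5]
13. n12.acc = 27  [terminal]
14. n13.lab = 21  [terminal]
15. n11.idx = true  [true]
16. n11.env = false  [e.acc == a.lab]
17. n11.depth = 24  [e.acc + a.lab - 24]
18. n11.pre = "xr"  ["xr"]
19. n14.lim = "pr"  [terminal]
20. n6.acc = 29  [A.depth + S.depth - 15]
21. n2.idx = true  [E.off > 21]
22. n2.env = false  [D.acc > 29]
23. n2.depth = 26  [D.acc - 3]
24. n2.pre = "wk"  ["wk"]
25. n0.idx = false  [a.lab > -3]
26. n0.env = false  [S₁.depth > 26]
27. n0.depth = 6  [(if S₁.idx then a.lab else S₁.depth) + 9]
28. n0.pre = "ym"  ["ym"]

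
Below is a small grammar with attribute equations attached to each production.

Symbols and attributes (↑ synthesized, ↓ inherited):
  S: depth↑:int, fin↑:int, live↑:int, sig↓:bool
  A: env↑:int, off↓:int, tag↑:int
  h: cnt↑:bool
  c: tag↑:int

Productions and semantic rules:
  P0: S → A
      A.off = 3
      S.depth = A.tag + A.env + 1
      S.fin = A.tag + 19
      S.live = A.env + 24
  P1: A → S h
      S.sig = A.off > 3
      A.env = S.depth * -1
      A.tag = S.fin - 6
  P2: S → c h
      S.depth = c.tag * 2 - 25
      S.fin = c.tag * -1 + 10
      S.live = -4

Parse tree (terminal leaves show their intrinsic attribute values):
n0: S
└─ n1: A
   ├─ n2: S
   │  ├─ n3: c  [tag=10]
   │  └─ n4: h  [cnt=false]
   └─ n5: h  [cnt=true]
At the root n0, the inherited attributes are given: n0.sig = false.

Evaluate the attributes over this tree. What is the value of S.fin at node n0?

1. n0.sig = false  [given at root]
2. n1.off = 3  [3]
3. n2.sig = false  [A.off > 3]
4. n3.tag = 10  [terminal]
5. n4.cnt = false  [terminal]
6. n2.depth = -5  [c.tag * 2 - 25]
7. n2.fin = 0  [c.tag * -1 + 10]
8. n2.live = -4  [-4]
9. n5.cnt = true  [terminal]
10. n1.env = 5  [S.depth * -1]
11. n1.tag = -6  [S.fin - 6]
12. n0.depth = 0  [A.tag + A.env + 1]
13. n0.fin = 13  [A.tag + 19]
14. n0.live = 29  [A.env + 24]

13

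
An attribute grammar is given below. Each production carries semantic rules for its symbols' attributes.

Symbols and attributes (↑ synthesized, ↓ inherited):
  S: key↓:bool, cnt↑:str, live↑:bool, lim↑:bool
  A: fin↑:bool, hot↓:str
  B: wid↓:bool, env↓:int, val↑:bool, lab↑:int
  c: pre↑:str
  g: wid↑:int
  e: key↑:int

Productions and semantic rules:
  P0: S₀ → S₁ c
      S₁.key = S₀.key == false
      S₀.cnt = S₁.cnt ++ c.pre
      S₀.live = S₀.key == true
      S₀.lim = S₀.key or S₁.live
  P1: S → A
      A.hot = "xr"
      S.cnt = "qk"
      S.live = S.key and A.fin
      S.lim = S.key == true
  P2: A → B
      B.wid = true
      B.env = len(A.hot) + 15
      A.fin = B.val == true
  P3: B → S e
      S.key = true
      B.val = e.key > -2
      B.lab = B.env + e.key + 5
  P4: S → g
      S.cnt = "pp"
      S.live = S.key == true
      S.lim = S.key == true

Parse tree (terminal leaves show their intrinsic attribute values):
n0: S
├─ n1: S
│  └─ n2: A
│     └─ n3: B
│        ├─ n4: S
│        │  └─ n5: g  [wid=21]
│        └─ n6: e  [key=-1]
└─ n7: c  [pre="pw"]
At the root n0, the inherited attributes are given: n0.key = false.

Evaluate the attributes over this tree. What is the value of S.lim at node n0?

true

1. n0.key = false  [given at root]
2. n1.key = true  [S₀.key == false]
3. n2.hot = "xr"  ["xr"]
4. n3.wid = true  [true]
5. n3.env = 17  [len(A.hot) + 15]
6. n4.key = true  [true]
7. n5.wid = 21  [terminal]
8. n4.cnt = "pp"  ["pp"]
9. n4.live = true  [S.key == true]
10. n4.lim = true  [S.key == true]
11. n6.key = -1  [terminal]
12. n3.val = true  [e.key > -2]
13. n3.lab = 21  [B.env + e.key + 5]
14. n2.fin = true  [B.val == true]
15. n1.cnt = "qk"  ["qk"]
16. n1.live = true  [S.key and A.fin]
17. n1.lim = true  [S.key == true]
18. n7.pre = "pw"  [terminal]
19. n0.cnt = "qkpw"  [S₁.cnt ++ c.pre]
20. n0.live = false  [S₀.key == true]
21. n0.lim = true  [S₀.key or S₁.live]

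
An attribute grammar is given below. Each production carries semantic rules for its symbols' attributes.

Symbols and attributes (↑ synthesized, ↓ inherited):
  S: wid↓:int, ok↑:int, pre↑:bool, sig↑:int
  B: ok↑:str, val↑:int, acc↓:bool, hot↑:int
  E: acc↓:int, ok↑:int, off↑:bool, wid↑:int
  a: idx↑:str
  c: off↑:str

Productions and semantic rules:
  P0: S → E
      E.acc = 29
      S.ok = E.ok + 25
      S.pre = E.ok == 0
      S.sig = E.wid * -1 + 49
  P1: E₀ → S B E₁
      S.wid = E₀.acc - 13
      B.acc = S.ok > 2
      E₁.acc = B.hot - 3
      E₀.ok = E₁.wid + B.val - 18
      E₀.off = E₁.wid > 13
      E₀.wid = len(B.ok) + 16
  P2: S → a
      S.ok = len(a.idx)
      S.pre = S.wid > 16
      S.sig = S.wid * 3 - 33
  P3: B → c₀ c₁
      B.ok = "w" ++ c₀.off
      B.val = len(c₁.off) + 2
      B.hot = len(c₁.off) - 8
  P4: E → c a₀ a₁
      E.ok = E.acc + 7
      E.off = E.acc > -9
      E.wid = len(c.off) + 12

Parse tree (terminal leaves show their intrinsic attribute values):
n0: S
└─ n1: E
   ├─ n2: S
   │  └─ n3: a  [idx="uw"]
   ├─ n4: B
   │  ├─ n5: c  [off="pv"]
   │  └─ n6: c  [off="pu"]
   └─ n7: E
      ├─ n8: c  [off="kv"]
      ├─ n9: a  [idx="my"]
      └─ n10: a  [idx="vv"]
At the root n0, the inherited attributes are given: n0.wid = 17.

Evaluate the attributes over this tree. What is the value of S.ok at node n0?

1. n0.wid = 17  [given at root]
2. n1.acc = 29  [29]
3. n2.wid = 16  [E₀.acc - 13]
4. n3.idx = "uw"  [terminal]
5. n2.ok = 2  [len(a.idx)]
6. n2.pre = false  [S.wid > 16]
7. n2.sig = 15  [S.wid * 3 - 33]
8. n4.acc = false  [S.ok > 2]
9. n5.off = "pv"  [terminal]
10. n6.off = "pu"  [terminal]
11. n4.ok = "wpv"  ["w" ++ c₀.off]
12. n4.val = 4  [len(c₁.off) + 2]
13. n4.hot = -6  [len(c₁.off) - 8]
14. n7.acc = -9  [B.hot - 3]
15. n8.off = "kv"  [terminal]
16. n9.idx = "my"  [terminal]
17. n10.idx = "vv"  [terminal]
18. n7.ok = -2  [E.acc + 7]
19. n7.off = false  [E.acc > -9]
20. n7.wid = 14  [len(c.off) + 12]
21. n1.ok = 0  [E₁.wid + B.val - 18]
22. n1.off = true  [E₁.wid > 13]
23. n1.wid = 19  [len(B.ok) + 16]
24. n0.ok = 25  [E.ok + 25]
25. n0.pre = true  [E.ok == 0]
26. n0.sig = 30  [E.wid * -1 + 49]

25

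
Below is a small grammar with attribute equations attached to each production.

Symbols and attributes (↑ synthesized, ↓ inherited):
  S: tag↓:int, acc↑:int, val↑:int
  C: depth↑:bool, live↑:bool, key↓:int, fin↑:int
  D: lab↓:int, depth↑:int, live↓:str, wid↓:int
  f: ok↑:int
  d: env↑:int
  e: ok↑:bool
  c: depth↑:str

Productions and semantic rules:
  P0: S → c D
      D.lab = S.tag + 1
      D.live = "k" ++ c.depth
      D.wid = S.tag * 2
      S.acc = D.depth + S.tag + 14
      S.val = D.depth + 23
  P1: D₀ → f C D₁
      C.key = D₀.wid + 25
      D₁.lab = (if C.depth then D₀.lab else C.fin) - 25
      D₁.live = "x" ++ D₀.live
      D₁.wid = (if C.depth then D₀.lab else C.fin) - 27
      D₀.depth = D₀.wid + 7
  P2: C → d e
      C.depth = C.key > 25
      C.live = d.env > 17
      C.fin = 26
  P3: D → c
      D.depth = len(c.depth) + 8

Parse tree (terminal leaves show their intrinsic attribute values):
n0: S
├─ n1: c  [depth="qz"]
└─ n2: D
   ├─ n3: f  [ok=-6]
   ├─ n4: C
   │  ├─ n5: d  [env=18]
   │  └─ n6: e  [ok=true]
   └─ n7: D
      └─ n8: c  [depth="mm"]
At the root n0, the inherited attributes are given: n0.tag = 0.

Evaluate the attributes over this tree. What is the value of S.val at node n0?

1. n0.tag = 0  [given at root]
2. n1.depth = "qz"  [terminal]
3. n2.lab = 1  [S.tag + 1]
4. n2.live = "kqz"  ["k" ++ c.depth]
5. n2.wid = 0  [S.tag * 2]
6. n3.ok = -6  [terminal]
7. n4.key = 25  [D₀.wid + 25]
8. n5.env = 18  [terminal]
9. n6.ok = true  [terminal]
10. n4.depth = false  [C.key > 25]
11. n4.live = true  [d.env > 17]
12. n4.fin = 26  [26]
13. n7.lab = 1  [(if C.depth then D₀.lab else C.fin) - 25]
14. n7.live = "xkqz"  ["x" ++ D₀.live]
15. n7.wid = -1  [(if C.depth then D₀.lab else C.fin) - 27]
16. n8.depth = "mm"  [terminal]
17. n7.depth = 10  [len(c.depth) + 8]
18. n2.depth = 7  [D₀.wid + 7]
19. n0.acc = 21  [D.depth + S.tag + 14]
20. n0.val = 30  [D.depth + 23]

30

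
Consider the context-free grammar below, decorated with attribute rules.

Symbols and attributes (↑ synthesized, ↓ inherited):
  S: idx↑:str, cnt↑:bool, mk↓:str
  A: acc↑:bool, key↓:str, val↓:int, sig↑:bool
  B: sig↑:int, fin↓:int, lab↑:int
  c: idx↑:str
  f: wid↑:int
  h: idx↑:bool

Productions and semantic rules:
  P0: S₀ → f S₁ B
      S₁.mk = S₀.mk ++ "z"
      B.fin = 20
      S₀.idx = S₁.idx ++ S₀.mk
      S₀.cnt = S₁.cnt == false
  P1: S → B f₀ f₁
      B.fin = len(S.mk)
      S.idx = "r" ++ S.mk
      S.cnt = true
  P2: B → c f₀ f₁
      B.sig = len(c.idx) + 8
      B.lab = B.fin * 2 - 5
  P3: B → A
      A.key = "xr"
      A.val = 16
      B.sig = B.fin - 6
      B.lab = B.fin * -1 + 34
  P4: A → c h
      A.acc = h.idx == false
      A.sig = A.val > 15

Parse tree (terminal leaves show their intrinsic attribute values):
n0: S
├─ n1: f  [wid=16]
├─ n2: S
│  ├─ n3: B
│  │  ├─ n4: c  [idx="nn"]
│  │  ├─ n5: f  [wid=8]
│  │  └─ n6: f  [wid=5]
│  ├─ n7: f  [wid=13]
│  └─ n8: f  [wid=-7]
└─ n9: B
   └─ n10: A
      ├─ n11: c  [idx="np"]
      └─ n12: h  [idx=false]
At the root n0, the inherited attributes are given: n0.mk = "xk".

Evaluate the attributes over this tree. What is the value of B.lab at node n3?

1. n0.mk = "xk"  [given at root]
2. n1.wid = 16  [terminal]
3. n2.mk = "xkz"  [S₀.mk ++ "z"]
4. n3.fin = 3  [len(S.mk)]
5. n4.idx = "nn"  [terminal]
6. n5.wid = 8  [terminal]
7. n6.wid = 5  [terminal]
8. n3.sig = 10  [len(c.idx) + 8]
9. n3.lab = 1  [B.fin * 2 - 5]
10. n7.wid = 13  [terminal]
11. n8.wid = -7  [terminal]
12. n2.idx = "rxkz"  ["r" ++ S.mk]
13. n2.cnt = true  [true]
14. n9.fin = 20  [20]
15. n10.key = "xr"  ["xr"]
16. n10.val = 16  [16]
17. n11.idx = "np"  [terminal]
18. n12.idx = false  [terminal]
19. n10.acc = true  [h.idx == false]
20. n10.sig = true  [A.val > 15]
21. n9.sig = 14  [B.fin - 6]
22. n9.lab = 14  [B.fin * -1 + 34]
23. n0.idx = "rxkzxk"  [S₁.idx ++ S₀.mk]
24. n0.cnt = false  [S₁.cnt == false]

1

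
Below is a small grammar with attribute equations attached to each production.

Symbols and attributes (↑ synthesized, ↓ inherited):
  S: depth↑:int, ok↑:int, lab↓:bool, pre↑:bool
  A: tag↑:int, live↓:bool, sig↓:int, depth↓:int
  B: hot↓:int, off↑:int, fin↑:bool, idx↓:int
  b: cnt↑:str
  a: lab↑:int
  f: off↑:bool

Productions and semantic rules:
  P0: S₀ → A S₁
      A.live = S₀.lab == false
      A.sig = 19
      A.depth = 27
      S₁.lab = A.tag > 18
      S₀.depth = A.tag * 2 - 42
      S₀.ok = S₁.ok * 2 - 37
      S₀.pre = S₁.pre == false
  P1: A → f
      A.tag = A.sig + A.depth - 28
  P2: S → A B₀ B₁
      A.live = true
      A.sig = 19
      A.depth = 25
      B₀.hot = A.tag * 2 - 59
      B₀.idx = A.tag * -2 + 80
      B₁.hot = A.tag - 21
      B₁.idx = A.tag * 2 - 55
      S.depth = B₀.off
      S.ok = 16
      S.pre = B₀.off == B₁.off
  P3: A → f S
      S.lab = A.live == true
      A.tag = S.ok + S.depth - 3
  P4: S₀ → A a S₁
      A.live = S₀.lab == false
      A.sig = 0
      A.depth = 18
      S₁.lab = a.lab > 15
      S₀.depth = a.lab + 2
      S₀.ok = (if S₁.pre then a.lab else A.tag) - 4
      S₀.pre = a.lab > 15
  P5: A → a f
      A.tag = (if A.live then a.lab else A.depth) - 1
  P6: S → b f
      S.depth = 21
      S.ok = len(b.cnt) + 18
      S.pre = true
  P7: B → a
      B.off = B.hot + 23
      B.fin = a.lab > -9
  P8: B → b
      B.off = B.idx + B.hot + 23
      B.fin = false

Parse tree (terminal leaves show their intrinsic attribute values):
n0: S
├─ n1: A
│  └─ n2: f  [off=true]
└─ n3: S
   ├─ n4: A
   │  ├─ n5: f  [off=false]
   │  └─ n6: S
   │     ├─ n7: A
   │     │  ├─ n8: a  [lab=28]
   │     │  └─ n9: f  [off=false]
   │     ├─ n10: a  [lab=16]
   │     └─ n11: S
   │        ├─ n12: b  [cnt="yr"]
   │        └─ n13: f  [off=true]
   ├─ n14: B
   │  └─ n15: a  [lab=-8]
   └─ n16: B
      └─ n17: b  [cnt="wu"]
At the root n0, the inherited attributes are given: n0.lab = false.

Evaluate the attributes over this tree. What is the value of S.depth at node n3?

18

1. n0.lab = false  [given at root]
2. n1.live = true  [S₀.lab == false]
3. n1.sig = 19  [19]
4. n1.depth = 27  [27]
5. n2.off = true  [terminal]
6. n1.tag = 18  [A.sig + A.depth - 28]
7. n3.lab = false  [A.tag > 18]
8. n4.live = true  [true]
9. n4.sig = 19  [19]
10. n4.depth = 25  [25]
11. n5.off = false  [terminal]
12. n6.lab = true  [A.live == true]
13. n7.live = false  [S₀.lab == false]
14. n7.sig = 0  [0]
15. n7.depth = 18  [18]
16. n8.lab = 28  [terminal]
17. n9.off = false  [terminal]
18. n7.tag = 17  [(if A.live then a.lab else A.depth) - 1]
19. n10.lab = 16  [terminal]
20. n11.lab = true  [a.lab > 15]
21. n12.cnt = "yr"  [terminal]
22. n13.off = true  [terminal]
23. n11.depth = 21  [21]
24. n11.ok = 20  [len(b.cnt) + 18]
25. n11.pre = true  [true]
26. n6.depth = 18  [a.lab + 2]
27. n6.ok = 12  [(if S₁.pre then a.lab else A.tag) - 4]
28. n6.pre = true  [a.lab > 15]
29. n4.tag = 27  [S.ok + S.depth - 3]
30. n14.hot = -5  [A.tag * 2 - 59]
31. n14.idx = 26  [A.tag * -2 + 80]
32. n15.lab = -8  [terminal]
33. n14.off = 18  [B.hot + 23]
34. n14.fin = true  [a.lab > -9]
35. n16.hot = 6  [A.tag - 21]
36. n16.idx = -1  [A.tag * 2 - 55]
37. n17.cnt = "wu"  [terminal]
38. n16.off = 28  [B.idx + B.hot + 23]
39. n16.fin = false  [false]
40. n3.depth = 18  [B₀.off]
41. n3.ok = 16  [16]
42. n3.pre = false  [B₀.off == B₁.off]
43. n0.depth = -6  [A.tag * 2 - 42]
44. n0.ok = -5  [S₁.ok * 2 - 37]
45. n0.pre = true  [S₁.pre == false]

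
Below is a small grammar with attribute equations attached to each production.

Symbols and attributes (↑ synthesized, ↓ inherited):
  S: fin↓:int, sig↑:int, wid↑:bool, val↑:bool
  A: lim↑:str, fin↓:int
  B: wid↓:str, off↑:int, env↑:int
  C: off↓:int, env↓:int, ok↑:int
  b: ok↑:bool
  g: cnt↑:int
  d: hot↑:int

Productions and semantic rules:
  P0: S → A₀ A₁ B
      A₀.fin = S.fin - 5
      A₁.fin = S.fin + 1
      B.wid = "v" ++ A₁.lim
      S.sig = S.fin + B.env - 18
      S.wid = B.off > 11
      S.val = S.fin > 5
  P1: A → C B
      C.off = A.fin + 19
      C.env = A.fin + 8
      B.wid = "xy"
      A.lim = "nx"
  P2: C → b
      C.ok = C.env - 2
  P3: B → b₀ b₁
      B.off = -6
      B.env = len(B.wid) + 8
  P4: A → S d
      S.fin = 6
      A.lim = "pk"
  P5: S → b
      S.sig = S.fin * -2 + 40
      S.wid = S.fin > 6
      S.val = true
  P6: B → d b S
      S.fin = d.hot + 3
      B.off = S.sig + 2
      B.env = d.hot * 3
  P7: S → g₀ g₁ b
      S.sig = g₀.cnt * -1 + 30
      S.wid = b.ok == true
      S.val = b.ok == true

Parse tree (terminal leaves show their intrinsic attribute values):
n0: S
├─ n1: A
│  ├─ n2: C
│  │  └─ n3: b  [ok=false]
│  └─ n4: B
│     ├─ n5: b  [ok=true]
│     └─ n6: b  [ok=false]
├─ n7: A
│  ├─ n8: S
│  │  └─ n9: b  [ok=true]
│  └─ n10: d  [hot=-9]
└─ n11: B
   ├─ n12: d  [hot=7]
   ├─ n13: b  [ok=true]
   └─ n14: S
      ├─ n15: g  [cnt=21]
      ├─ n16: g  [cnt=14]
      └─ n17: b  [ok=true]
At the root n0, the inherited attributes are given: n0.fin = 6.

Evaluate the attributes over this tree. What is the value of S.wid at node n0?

false

1. n0.fin = 6  [given at root]
2. n1.fin = 1  [S.fin - 5]
3. n2.off = 20  [A.fin + 19]
4. n2.env = 9  [A.fin + 8]
5. n3.ok = false  [terminal]
6. n2.ok = 7  [C.env - 2]
7. n4.wid = "xy"  ["xy"]
8. n5.ok = true  [terminal]
9. n6.ok = false  [terminal]
10. n4.off = -6  [-6]
11. n4.env = 10  [len(B.wid) + 8]
12. n1.lim = "nx"  ["nx"]
13. n7.fin = 7  [S.fin + 1]
14. n8.fin = 6  [6]
15. n9.ok = true  [terminal]
16. n8.sig = 28  [S.fin * -2 + 40]
17. n8.wid = false  [S.fin > 6]
18. n8.val = true  [true]
19. n10.hot = -9  [terminal]
20. n7.lim = "pk"  ["pk"]
21. n11.wid = "vpk"  ["v" ++ A₁.lim]
22. n12.hot = 7  [terminal]
23. n13.ok = true  [terminal]
24. n14.fin = 10  [d.hot + 3]
25. n15.cnt = 21  [terminal]
26. n16.cnt = 14  [terminal]
27. n17.ok = true  [terminal]
28. n14.sig = 9  [g₀.cnt * -1 + 30]
29. n14.wid = true  [b.ok == true]
30. n14.val = true  [b.ok == true]
31. n11.off = 11  [S.sig + 2]
32. n11.env = 21  [d.hot * 3]
33. n0.sig = 9  [S.fin + B.env - 18]
34. n0.wid = false  [B.off > 11]
35. n0.val = true  [S.fin > 5]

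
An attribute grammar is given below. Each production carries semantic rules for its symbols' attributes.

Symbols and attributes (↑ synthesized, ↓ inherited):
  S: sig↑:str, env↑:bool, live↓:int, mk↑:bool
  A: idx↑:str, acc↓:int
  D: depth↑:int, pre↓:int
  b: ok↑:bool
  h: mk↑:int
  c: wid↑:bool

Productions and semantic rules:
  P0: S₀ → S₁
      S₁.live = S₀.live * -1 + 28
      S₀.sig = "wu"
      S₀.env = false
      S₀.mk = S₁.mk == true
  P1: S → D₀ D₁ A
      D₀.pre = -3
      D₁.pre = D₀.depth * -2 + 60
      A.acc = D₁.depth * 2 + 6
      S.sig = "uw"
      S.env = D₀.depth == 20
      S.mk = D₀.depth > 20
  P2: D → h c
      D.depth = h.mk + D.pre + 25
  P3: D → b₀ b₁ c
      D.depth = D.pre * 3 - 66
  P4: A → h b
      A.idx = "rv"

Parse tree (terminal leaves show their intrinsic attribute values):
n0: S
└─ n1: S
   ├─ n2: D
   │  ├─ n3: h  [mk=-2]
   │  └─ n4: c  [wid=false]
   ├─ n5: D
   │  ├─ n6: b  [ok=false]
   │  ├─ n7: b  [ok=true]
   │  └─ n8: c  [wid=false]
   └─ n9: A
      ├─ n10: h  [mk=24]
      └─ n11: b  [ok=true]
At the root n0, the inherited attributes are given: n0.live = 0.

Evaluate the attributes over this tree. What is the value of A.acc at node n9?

1. n0.live = 0  [given at root]
2. n1.live = 28  [S₀.live * -1 + 28]
3. n2.pre = -3  [-3]
4. n3.mk = -2  [terminal]
5. n4.wid = false  [terminal]
6. n2.depth = 20  [h.mk + D.pre + 25]
7. n5.pre = 20  [D₀.depth * -2 + 60]
8. n6.ok = false  [terminal]
9. n7.ok = true  [terminal]
10. n8.wid = false  [terminal]
11. n5.depth = -6  [D.pre * 3 - 66]
12. n9.acc = -6  [D₁.depth * 2 + 6]
13. n10.mk = 24  [terminal]
14. n11.ok = true  [terminal]
15. n9.idx = "rv"  ["rv"]
16. n1.sig = "uw"  ["uw"]
17. n1.env = true  [D₀.depth == 20]
18. n1.mk = false  [D₀.depth > 20]
19. n0.sig = "wu"  ["wu"]
20. n0.env = false  [false]
21. n0.mk = false  [S₁.mk == true]

-6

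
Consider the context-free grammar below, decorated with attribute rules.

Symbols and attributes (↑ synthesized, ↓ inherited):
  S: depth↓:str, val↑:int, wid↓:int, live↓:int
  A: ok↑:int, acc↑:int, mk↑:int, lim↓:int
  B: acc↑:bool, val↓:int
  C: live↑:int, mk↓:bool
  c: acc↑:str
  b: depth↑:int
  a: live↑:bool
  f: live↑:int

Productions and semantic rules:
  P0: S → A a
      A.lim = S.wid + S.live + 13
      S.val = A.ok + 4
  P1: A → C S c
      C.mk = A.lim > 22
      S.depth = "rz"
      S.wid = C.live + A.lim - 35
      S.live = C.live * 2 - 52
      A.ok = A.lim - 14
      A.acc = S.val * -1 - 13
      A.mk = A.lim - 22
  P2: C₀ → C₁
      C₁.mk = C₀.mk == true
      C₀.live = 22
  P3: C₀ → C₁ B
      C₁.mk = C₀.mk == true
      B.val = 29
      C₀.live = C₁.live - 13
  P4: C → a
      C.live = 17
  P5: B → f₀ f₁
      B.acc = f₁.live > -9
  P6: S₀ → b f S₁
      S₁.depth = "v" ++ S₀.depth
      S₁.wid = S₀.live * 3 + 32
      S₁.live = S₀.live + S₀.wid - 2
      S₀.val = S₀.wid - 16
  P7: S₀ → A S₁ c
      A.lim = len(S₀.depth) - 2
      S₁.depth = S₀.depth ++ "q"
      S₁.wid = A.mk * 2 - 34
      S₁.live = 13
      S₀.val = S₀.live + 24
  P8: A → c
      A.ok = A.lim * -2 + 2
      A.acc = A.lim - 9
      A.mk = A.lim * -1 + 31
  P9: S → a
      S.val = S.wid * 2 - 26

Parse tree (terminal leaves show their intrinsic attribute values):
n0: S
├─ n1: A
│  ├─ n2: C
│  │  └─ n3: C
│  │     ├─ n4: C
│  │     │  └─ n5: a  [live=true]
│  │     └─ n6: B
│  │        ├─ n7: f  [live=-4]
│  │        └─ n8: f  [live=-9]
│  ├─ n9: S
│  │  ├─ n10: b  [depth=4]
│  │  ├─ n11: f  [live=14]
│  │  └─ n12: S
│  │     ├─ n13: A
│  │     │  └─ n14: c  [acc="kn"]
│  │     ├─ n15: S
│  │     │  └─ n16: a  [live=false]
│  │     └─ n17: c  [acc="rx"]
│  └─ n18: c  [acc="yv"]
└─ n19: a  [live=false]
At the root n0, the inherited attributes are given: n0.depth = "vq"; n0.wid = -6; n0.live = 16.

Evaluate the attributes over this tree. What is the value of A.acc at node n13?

1. n0.depth = "vq"  [given at root]
2. n0.wid = -6  [given at root]
3. n0.live = 16  [given at root]
4. n1.lim = 23  [S.wid + S.live + 13]
5. n2.mk = true  [A.lim > 22]
6. n3.mk = true  [C₀.mk == true]
7. n4.mk = true  [C₀.mk == true]
8. n5.live = true  [terminal]
9. n4.live = 17  [17]
10. n6.val = 29  [29]
11. n7.live = -4  [terminal]
12. n8.live = -9  [terminal]
13. n6.acc = false  [f₁.live > -9]
14. n3.live = 4  [C₁.live - 13]
15. n2.live = 22  [22]
16. n9.depth = "rz"  ["rz"]
17. n9.wid = 10  [C.live + A.lim - 35]
18. n9.live = -8  [C.live * 2 - 52]
19. n10.depth = 4  [terminal]
20. n11.live = 14  [terminal]
21. n12.depth = "vrz"  ["v" ++ S₀.depth]
22. n12.wid = 8  [S₀.live * 3 + 32]
23. n12.live = 0  [S₀.live + S₀.wid - 2]
24. n13.lim = 1  [len(S₀.depth) - 2]
25. n14.acc = "kn"  [terminal]
26. n13.ok = 0  [A.lim * -2 + 2]
27. n13.acc = -8  [A.lim - 9]
28. n13.mk = 30  [A.lim * -1 + 31]
29. n15.depth = "vrzq"  [S₀.depth ++ "q"]
30. n15.wid = 26  [A.mk * 2 - 34]
31. n15.live = 13  [13]
32. n16.live = false  [terminal]
33. n15.val = 26  [S.wid * 2 - 26]
34. n17.acc = "rx"  [terminal]
35. n12.val = 24  [S₀.live + 24]
36. n9.val = -6  [S₀.wid - 16]
37. n18.acc = "yv"  [terminal]
38. n1.ok = 9  [A.lim - 14]
39. n1.acc = -7  [S.val * -1 - 13]
40. n1.mk = 1  [A.lim - 22]
41. n19.live = false  [terminal]
42. n0.val = 13  [A.ok + 4]

-8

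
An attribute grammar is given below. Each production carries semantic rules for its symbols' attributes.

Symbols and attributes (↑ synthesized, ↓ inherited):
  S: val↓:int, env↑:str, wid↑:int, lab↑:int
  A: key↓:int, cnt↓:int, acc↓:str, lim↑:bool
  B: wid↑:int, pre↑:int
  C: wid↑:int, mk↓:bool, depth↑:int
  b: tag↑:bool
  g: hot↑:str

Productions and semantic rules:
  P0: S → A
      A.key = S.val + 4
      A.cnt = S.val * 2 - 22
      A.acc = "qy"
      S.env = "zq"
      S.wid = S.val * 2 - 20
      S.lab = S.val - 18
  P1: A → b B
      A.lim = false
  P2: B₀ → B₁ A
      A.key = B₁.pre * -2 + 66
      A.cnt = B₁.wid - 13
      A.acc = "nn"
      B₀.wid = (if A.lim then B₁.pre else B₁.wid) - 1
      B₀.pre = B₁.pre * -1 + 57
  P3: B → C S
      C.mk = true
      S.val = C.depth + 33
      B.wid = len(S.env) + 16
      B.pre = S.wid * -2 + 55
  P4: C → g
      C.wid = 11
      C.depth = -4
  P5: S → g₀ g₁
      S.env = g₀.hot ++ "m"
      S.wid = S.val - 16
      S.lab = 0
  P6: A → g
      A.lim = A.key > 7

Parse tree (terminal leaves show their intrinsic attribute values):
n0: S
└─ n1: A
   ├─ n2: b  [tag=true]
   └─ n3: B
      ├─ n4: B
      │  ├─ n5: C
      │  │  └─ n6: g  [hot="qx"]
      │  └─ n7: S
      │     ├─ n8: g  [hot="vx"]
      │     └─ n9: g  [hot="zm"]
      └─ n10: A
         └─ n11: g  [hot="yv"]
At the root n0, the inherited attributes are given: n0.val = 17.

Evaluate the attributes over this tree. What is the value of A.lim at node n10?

true

1. n0.val = 17  [given at root]
2. n1.key = 21  [S.val + 4]
3. n1.cnt = 12  [S.val * 2 - 22]
4. n1.acc = "qy"  ["qy"]
5. n2.tag = true  [terminal]
6. n5.mk = true  [true]
7. n6.hot = "qx"  [terminal]
8. n5.wid = 11  [11]
9. n5.depth = -4  [-4]
10. n7.val = 29  [C.depth + 33]
11. n8.hot = "vx"  [terminal]
12. n9.hot = "zm"  [terminal]
13. n7.env = "vxm"  [g₀.hot ++ "m"]
14. n7.wid = 13  [S.val - 16]
15. n7.lab = 0  [0]
16. n4.wid = 19  [len(S.env) + 16]
17. n4.pre = 29  [S.wid * -2 + 55]
18. n10.key = 8  [B₁.pre * -2 + 66]
19. n10.cnt = 6  [B₁.wid - 13]
20. n10.acc = "nn"  ["nn"]
21. n11.hot = "yv"  [terminal]
22. n10.lim = true  [A.key > 7]
23. n3.wid = 28  [(if A.lim then B₁.pre else B₁.wid) - 1]
24. n3.pre = 28  [B₁.pre * -1 + 57]
25. n1.lim = false  [false]
26. n0.env = "zq"  ["zq"]
27. n0.wid = 14  [S.val * 2 - 20]
28. n0.lab = -1  [S.val - 18]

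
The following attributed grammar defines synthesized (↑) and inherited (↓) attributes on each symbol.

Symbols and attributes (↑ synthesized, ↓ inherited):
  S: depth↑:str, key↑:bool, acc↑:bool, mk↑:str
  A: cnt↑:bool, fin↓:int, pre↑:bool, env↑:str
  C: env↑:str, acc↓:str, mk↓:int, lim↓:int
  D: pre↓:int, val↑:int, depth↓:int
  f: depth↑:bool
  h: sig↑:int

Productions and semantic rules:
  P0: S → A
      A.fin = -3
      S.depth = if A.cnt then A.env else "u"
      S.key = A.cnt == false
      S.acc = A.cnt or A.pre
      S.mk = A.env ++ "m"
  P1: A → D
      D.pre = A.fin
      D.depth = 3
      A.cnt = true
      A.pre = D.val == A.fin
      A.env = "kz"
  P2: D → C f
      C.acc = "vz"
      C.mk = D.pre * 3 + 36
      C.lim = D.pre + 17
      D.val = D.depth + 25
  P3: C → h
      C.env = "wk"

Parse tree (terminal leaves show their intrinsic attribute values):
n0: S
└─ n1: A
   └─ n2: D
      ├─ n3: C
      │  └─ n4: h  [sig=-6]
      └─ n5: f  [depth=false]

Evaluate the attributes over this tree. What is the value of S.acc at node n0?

1. n1.fin = -3  [-3]
2. n2.pre = -3  [A.fin]
3. n2.depth = 3  [3]
4. n3.acc = "vz"  ["vz"]
5. n3.mk = 27  [D.pre * 3 + 36]
6. n3.lim = 14  [D.pre + 17]
7. n4.sig = -6  [terminal]
8. n3.env = "wk"  ["wk"]
9. n5.depth = false  [terminal]
10. n2.val = 28  [D.depth + 25]
11. n1.cnt = true  [true]
12. n1.pre = false  [D.val == A.fin]
13. n1.env = "kz"  ["kz"]
14. n0.depth = "kz"  [if A.cnt then A.env else "u"]
15. n0.key = false  [A.cnt == false]
16. n0.acc = true  [A.cnt or A.pre]
17. n0.mk = "kzm"  [A.env ++ "m"]

true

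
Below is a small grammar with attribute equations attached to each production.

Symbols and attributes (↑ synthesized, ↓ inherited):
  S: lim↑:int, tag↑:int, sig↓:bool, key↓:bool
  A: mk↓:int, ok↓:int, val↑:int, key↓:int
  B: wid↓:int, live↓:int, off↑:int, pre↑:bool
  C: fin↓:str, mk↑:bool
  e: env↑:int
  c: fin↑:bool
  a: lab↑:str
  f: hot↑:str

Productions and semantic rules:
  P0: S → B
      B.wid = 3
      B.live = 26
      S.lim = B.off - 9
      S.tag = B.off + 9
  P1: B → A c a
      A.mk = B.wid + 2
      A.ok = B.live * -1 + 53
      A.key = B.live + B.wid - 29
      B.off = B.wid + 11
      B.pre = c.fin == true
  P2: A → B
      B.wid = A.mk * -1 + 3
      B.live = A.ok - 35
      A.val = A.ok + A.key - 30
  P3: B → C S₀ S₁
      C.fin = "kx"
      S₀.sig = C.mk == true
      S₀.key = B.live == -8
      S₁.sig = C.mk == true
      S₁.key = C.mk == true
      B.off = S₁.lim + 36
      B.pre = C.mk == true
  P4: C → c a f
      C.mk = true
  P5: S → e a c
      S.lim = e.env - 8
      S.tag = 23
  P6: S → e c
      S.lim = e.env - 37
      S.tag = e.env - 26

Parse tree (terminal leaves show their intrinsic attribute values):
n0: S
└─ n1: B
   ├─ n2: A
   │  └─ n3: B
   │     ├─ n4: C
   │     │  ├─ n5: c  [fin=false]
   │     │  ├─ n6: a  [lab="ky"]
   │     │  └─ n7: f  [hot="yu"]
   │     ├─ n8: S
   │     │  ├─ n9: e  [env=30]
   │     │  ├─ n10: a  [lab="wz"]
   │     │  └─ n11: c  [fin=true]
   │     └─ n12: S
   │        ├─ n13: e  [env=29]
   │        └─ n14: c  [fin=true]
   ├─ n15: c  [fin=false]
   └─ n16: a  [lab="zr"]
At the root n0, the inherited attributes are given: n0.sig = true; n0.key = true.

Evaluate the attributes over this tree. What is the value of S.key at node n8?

true

1. n0.sig = true  [given at root]
2. n0.key = true  [given at root]
3. n1.wid = 3  [3]
4. n1.live = 26  [26]
5. n2.mk = 5  [B.wid + 2]
6. n2.ok = 27  [B.live * -1 + 53]
7. n2.key = 0  [B.live + B.wid - 29]
8. n3.wid = -2  [A.mk * -1 + 3]
9. n3.live = -8  [A.ok - 35]
10. n4.fin = "kx"  ["kx"]
11. n5.fin = false  [terminal]
12. n6.lab = "ky"  [terminal]
13. n7.hot = "yu"  [terminal]
14. n4.mk = true  [true]
15. n8.sig = true  [C.mk == true]
16. n8.key = true  [B.live == -8]
17. n9.env = 30  [terminal]
18. n10.lab = "wz"  [terminal]
19. n11.fin = true  [terminal]
20. n8.lim = 22  [e.env - 8]
21. n8.tag = 23  [23]
22. n12.sig = true  [C.mk == true]
23. n12.key = true  [C.mk == true]
24. n13.env = 29  [terminal]
25. n14.fin = true  [terminal]
26. n12.lim = -8  [e.env - 37]
27. n12.tag = 3  [e.env - 26]
28. n3.off = 28  [S₁.lim + 36]
29. n3.pre = true  [C.mk == true]
30. n2.val = -3  [A.ok + A.key - 30]
31. n15.fin = false  [terminal]
32. n16.lab = "zr"  [terminal]
33. n1.off = 14  [B.wid + 11]
34. n1.pre = false  [c.fin == true]
35. n0.lim = 5  [B.off - 9]
36. n0.tag = 23  [B.off + 9]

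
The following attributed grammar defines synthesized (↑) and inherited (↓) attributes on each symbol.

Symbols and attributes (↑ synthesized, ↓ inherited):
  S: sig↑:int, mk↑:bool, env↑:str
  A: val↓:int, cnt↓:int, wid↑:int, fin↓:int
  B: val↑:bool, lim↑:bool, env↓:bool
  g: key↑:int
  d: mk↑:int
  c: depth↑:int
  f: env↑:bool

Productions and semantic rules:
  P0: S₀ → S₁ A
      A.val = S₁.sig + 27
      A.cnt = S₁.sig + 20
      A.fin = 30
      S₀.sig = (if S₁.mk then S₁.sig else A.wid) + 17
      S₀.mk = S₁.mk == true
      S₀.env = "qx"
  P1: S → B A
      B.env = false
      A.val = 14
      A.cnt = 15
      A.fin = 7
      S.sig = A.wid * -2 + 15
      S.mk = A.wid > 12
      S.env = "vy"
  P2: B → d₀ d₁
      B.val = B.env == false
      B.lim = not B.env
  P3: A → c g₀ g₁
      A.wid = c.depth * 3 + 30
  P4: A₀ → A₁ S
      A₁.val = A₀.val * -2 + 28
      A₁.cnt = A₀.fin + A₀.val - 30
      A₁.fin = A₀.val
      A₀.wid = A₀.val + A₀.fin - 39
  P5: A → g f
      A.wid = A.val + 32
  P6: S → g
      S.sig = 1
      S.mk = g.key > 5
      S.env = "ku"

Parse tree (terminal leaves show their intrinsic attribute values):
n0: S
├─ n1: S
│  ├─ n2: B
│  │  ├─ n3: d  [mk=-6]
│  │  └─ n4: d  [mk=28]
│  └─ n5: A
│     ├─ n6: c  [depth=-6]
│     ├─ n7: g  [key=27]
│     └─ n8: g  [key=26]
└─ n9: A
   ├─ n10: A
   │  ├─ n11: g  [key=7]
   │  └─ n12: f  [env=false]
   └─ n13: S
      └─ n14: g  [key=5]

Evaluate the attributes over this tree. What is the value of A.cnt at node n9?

11

1. n2.env = false  [false]
2. n3.mk = -6  [terminal]
3. n4.mk = 28  [terminal]
4. n2.val = true  [B.env == false]
5. n2.lim = true  [not B.env]
6. n5.val = 14  [14]
7. n5.cnt = 15  [15]
8. n5.fin = 7  [7]
9. n6.depth = -6  [terminal]
10. n7.key = 27  [terminal]
11. n8.key = 26  [terminal]
12. n5.wid = 12  [c.depth * 3 + 30]
13. n1.sig = -9  [A.wid * -2 + 15]
14. n1.mk = false  [A.wid > 12]
15. n1.env = "vy"  ["vy"]
16. n9.val = 18  [S₁.sig + 27]
17. n9.cnt = 11  [S₁.sig + 20]
18. n9.fin = 30  [30]
19. n10.val = -8  [A₀.val * -2 + 28]
20. n10.cnt = 18  [A₀.fin + A₀.val - 30]
21. n10.fin = 18  [A₀.val]
22. n11.key = 7  [terminal]
23. n12.env = false  [terminal]
24. n10.wid = 24  [A.val + 32]
25. n14.key = 5  [terminal]
26. n13.sig = 1  [1]
27. n13.mk = false  [g.key > 5]
28. n13.env = "ku"  ["ku"]
29. n9.wid = 9  [A₀.val + A₀.fin - 39]
30. n0.sig = 26  [(if S₁.mk then S₁.sig else A.wid) + 17]
31. n0.mk = false  [S₁.mk == true]
32. n0.env = "qx"  ["qx"]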